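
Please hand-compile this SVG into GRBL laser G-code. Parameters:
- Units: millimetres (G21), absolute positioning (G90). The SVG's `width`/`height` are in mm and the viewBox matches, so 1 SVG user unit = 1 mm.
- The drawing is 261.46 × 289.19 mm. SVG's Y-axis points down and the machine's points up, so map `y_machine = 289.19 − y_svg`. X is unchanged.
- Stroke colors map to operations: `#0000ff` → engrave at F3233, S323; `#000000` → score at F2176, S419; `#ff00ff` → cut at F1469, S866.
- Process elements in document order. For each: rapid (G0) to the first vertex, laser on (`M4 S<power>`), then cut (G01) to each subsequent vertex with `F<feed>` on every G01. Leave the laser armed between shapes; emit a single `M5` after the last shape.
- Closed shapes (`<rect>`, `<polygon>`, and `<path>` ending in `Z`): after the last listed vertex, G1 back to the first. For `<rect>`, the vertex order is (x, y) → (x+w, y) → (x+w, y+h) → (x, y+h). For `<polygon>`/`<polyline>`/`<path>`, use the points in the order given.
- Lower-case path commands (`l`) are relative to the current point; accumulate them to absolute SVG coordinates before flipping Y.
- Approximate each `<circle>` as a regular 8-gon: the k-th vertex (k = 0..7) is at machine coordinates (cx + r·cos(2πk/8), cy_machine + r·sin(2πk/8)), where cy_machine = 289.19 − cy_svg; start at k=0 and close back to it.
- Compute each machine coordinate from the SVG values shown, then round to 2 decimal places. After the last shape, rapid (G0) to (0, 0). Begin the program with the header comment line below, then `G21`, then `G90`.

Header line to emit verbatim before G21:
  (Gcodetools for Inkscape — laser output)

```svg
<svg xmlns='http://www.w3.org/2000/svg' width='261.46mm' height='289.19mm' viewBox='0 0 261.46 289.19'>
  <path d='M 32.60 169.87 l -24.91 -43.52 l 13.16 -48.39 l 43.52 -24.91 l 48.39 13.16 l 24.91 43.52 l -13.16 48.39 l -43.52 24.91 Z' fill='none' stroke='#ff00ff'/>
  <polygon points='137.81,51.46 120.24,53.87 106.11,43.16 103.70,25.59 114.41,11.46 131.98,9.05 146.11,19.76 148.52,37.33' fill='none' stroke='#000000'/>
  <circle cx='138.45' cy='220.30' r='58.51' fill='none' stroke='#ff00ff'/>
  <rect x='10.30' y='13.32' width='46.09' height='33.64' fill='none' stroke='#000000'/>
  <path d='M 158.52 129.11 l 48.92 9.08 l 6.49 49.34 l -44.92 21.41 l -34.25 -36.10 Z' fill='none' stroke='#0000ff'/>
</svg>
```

(Gcodetools for Inkscape — laser output)
G21
G90
G0 X32.60 Y119.32
M4 S866
G01 X7.69 Y162.84 F1469
G01 X20.85 Y211.23 F1469
G01 X64.37 Y236.14 F1469
G01 X112.76 Y222.98 F1469
G01 X137.67 Y179.46 F1469
G01 X124.51 Y131.07 F1469
G01 X80.99 Y106.16 F1469
G01 X32.60 Y119.32 F1469
G0 X137.81 Y237.73
M4 S419
G01 X120.24 Y235.32 F2176
G01 X106.11 Y246.03 F2176
G01 X103.70 Y263.60 F2176
G01 X114.41 Y277.73 F2176
G01 X131.98 Y280.14 F2176
G01 X146.11 Y269.43 F2176
G01 X148.52 Y251.86 F2176
G01 X137.81 Y237.73 F2176
G0 X196.96 Y68.89
M4 S866
G01 X179.82 Y110.26 F1469
G01 X138.45 Y127.40 F1469
G01 X97.08 Y110.26 F1469
G01 X79.94 Y68.89 F1469
G01 X97.08 Y27.52 F1469
G01 X138.45 Y10.38 F1469
G01 X179.82 Y27.52 F1469
G01 X196.96 Y68.89 F1469
G0 X10.30 Y275.87
M4 S419
G01 X56.39 Y275.87 F2176
G01 X56.39 Y242.23 F2176
G01 X10.30 Y242.23 F2176
G01 X10.30 Y275.87 F2176
G0 X158.52 Y160.08
M4 S323
G01 X207.44 Y151.00 F3233
G01 X213.93 Y101.66 F3233
G01 X169.01 Y80.25 F3233
G01 X134.76 Y116.35 F3233
G01 X158.52 Y160.08 F3233
M5
G0 X0.00 Y0.00

1 u = 1 mm; y_m = 289.19 − y.

[1] `<path>` regular polygon, #ff00ff→cut S866 F1469: (32.60,119.32) → (7.69,162.84) → (20.85,211.23) → (64.37,236.14) → (112.76,222.98) → (137.67,179.46) → (124.51,131.07) → (80.99,106.16) → (32.60,119.32) (closed)

[2] `<polygon>` regular polygon, #000000→score S419 F2176: (137.81,237.73) → (120.24,235.32) → (106.11,246.03) → (103.70,263.60) → (114.41,277.73) → (131.98,280.14) → (146.11,269.43) → (148.52,251.86) → (137.81,237.73) (closed)

[3] `<circle>` circle, #ff00ff→cut S866 F1469: (196.96,68.89) → (179.82,110.26) → (138.45,127.40) → (97.08,110.26) → (79.94,68.89) → (97.08,27.52) → (138.45,10.38) → (179.82,27.52) → (196.96,68.89) (closed)

[4] `<rect>` rectangle, #000000→score S419 F2176: (10.30,275.87) → (56.39,275.87) → (56.39,242.23) → (10.30,242.23) → (10.30,275.87) (closed)

[5] `<path>` regular polygon, #0000ff→engrave S323 F3233: (158.52,160.08) → (207.44,151.00) → (213.93,101.66) → (169.01,80.25) → (134.76,116.35) → (158.52,160.08) (closed)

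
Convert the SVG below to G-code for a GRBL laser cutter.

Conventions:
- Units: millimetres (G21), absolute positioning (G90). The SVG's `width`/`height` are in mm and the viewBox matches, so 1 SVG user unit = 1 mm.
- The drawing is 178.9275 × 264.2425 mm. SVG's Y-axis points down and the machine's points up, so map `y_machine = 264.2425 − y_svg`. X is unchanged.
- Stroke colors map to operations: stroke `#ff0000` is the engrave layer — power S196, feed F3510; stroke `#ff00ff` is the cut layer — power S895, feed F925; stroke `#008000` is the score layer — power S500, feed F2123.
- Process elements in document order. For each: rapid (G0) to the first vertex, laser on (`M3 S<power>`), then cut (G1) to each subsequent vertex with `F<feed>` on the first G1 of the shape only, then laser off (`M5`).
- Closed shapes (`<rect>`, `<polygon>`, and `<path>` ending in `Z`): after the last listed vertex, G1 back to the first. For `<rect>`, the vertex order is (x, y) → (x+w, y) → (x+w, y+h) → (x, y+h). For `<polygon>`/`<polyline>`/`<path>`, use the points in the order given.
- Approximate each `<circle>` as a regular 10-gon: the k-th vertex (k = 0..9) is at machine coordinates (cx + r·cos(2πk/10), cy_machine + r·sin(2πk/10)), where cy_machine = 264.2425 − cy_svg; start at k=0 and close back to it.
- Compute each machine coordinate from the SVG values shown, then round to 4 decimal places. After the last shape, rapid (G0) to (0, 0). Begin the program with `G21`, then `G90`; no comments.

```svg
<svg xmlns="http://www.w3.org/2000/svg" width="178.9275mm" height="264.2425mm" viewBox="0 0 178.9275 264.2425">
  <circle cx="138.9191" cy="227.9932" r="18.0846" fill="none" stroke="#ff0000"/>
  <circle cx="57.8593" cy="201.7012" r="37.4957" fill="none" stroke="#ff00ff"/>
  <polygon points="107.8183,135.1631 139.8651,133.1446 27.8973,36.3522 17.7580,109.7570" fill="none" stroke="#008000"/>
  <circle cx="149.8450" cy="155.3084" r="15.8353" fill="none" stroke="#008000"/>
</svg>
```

1 u = 1 mm; y_m = 264.2425 − y.

[1] `<circle>` circle, #ff0000→engrave S196 F3510: (157.0037,36.2493) → (153.5498,46.8792) → (144.5075,53.4488) → (133.3307,53.4488) → (124.2884,46.8792) → (120.8345,36.2493) → (124.2884,25.6194) → (133.3307,19.0498) → (144.5075,19.0498) → (153.5498,25.6194) → (157.0037,36.2493) (closed)

[2] `<circle>` circle, #ff00ff→cut S895 F925: (95.3550,62.5413) → (88.1940,84.5807) → (69.4461,98.2018) → (46.2725,98.2018) → (27.5246,84.5807) → (20.3636,62.5413) → (27.5246,40.5019) → (46.2725,26.8808) → (69.4461,26.8808) → (88.1940,40.5019) → (95.3550,62.5413) (closed)

[3] `<polygon>` closed polygon, #008000→score S500 F2123: (107.8183,129.0794) → (139.8651,131.0979) → (27.8973,227.8903) → (17.7580,154.4855) → (107.8183,129.0794) (closed)

[4] `<circle>` circle, #008000→score S500 F2123: (165.6803,108.9341) → (162.6560,118.2419) → (154.7384,123.9944) → (144.9516,123.9944) → (137.0340,118.2419) → (134.0097,108.9341) → (137.0340,99.6263) → (144.9516,93.8738) → (154.7384,93.8738) → (162.6560,99.6263) → (165.6803,108.9341) (closed)

G21
G90
G0 X157.0037 Y36.2493
M3 S196
G1 X153.5498 Y46.8792 F3510
G1 X144.5075 Y53.4488
G1 X133.3307 Y53.4488
G1 X124.2884 Y46.8792
G1 X120.8345 Y36.2493
G1 X124.2884 Y25.6194
G1 X133.3307 Y19.0498
G1 X144.5075 Y19.0498
G1 X153.5498 Y25.6194
G1 X157.0037 Y36.2493
M5
G0 X95.3550 Y62.5413
M3 S895
G1 X88.1940 Y84.5807 F925
G1 X69.4461 Y98.2018
G1 X46.2725 Y98.2018
G1 X27.5246 Y84.5807
G1 X20.3636 Y62.5413
G1 X27.5246 Y40.5019
G1 X46.2725 Y26.8808
G1 X69.4461 Y26.8808
G1 X88.1940 Y40.5019
G1 X95.3550 Y62.5413
M5
G0 X107.8183 Y129.0794
M3 S500
G1 X139.8651 Y131.0979 F2123
G1 X27.8973 Y227.8903
G1 X17.7580 Y154.4855
G1 X107.8183 Y129.0794
M5
G0 X165.6803 Y108.9341
M3 S500
G1 X162.6560 Y118.2419 F2123
G1 X154.7384 Y123.9944
G1 X144.9516 Y123.9944
G1 X137.0340 Y118.2419
G1 X134.0097 Y108.9341
G1 X137.0340 Y99.6263
G1 X144.9516 Y93.8738
G1 X154.7384 Y93.8738
G1 X162.6560 Y99.6263
G1 X165.6803 Y108.9341
M5
G0 X0.0000 Y0.0000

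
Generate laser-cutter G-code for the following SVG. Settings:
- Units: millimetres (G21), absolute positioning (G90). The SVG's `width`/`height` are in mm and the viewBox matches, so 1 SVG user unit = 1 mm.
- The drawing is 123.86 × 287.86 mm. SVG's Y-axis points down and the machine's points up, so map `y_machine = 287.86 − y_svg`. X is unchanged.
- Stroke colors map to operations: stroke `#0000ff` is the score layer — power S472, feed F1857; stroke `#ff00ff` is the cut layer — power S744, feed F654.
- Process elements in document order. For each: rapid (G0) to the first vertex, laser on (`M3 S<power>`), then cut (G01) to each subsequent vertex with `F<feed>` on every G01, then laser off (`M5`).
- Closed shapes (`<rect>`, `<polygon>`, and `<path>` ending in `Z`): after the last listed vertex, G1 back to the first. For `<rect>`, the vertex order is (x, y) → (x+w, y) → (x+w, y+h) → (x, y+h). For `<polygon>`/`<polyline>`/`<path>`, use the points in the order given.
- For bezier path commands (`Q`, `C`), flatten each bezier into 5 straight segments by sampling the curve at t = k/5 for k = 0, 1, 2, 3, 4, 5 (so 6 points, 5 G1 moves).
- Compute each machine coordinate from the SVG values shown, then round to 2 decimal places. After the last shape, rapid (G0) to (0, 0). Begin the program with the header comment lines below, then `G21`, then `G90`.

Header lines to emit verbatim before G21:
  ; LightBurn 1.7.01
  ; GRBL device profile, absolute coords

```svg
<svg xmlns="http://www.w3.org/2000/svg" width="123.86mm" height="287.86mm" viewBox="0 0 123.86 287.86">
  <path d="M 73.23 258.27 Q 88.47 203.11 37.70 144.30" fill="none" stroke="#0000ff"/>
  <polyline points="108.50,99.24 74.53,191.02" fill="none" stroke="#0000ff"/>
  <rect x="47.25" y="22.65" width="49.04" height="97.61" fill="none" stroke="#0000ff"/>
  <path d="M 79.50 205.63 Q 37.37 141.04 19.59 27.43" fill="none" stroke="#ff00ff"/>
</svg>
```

1 u = 1 mm; y_m = 287.86 − y.

[1] `<path>` quadratic bezier, #0000ff→score S472 F1857: (73.23,29.59) → (76.69,51.80) → (74.86,74.30) → (67.75,97.10) → (55.37,120.18) → (37.70,143.56)

[2] `<polyline>` line segment, #0000ff→score S472 F1857: (108.50,188.62) → (74.53,96.84)

[3] `<rect>` rectangle, #0000ff→score S472 F1857: (47.25,265.21) → (96.29,265.21) → (96.29,167.60) → (47.25,167.60) → (47.25,265.21) (closed)

[4] `<path>` quadratic bezier, #ff00ff→cut S744 F654: (79.50,82.23) → (63.62,110.03) → (49.69,141.75) → (37.71,177.39) → (27.68,216.95) → (19.59,260.43)

; LightBurn 1.7.01
; GRBL device profile, absolute coords
G21
G90
G0 X73.23 Y29.59
M3 S472
G01 X76.69 Y51.80 F1857
G01 X74.86 Y74.30 F1857
G01 X67.75 Y97.10 F1857
G01 X55.37 Y120.18 F1857
G01 X37.70 Y143.56 F1857
M5
G0 X108.50 Y188.62
M3 S472
G01 X74.53 Y96.84 F1857
M5
G0 X47.25 Y265.21
M3 S472
G01 X96.29 Y265.21 F1857
G01 X96.29 Y167.60 F1857
G01 X47.25 Y167.60 F1857
G01 X47.25 Y265.21 F1857
M5
G0 X79.50 Y82.23
M3 S744
G01 X63.62 Y110.03 F654
G01 X49.69 Y141.75 F654
G01 X37.71 Y177.39 F654
G01 X27.68 Y216.95 F654
G01 X19.59 Y260.43 F654
M5
G0 X0.00 Y0.00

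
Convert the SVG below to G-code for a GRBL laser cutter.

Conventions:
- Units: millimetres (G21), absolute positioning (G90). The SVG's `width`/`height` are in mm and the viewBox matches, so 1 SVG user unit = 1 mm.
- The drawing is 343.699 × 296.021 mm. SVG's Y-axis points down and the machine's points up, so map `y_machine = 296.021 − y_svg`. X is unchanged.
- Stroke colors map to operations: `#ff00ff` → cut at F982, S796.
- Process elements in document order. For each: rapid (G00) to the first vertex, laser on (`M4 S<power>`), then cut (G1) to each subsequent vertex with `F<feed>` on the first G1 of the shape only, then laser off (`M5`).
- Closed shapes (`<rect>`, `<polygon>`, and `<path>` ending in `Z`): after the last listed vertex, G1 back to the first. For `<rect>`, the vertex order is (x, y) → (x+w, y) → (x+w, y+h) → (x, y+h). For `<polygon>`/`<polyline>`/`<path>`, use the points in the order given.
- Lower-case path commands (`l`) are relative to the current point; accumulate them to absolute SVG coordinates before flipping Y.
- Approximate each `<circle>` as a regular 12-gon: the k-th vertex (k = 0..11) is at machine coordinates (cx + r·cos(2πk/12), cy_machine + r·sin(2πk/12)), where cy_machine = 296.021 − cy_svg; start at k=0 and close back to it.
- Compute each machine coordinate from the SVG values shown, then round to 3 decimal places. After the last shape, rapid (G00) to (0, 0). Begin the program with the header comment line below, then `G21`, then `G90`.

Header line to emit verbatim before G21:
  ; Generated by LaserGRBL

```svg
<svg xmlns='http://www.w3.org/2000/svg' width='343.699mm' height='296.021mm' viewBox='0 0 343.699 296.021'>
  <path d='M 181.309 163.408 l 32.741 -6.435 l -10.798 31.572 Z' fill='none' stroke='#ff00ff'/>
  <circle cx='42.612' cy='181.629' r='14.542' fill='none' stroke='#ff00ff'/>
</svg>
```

viewBox `0 0 343.699 296.021` with mm width/height → 1 unit = 1 mm. Flip: y_m = 296.021 − y_svg.

**Shape 1** — `<path>` regular polygon, stroke `#ff00ff` → cut (S796, F982). Machine vertices: (181.309,132.613) → (214.050,139.048) → (203.252,107.476) → (181.309,132.613). Closed: final G1 returns to the first vertex.

**Shape 2** — `<circle>` circle, stroke `#ff00ff` → cut (S796, F982). Machine vertices: (57.154,114.392) → (55.206,121.663) → (49.883,126.986) → (42.612,128.934) → (35.341,126.986) → (30.018,121.663) → (28.070,114.392) → (30.018,107.121) → (35.341,101.798) → (42.612,99.850) → (49.883,101.798) → (55.206,107.121) → (57.154,114.392). Closed: final G1 returns to the first vertex.

; Generated by LaserGRBL
G21
G90
G00 X181.309 Y132.613
M4 S796
G1 X214.050 Y139.048 F982
G1 X203.252 Y107.476
G1 X181.309 Y132.613
M5
G00 X57.154 Y114.392
M4 S796
G1 X55.206 Y121.663 F982
G1 X49.883 Y126.986
G1 X42.612 Y128.934
G1 X35.341 Y126.986
G1 X30.018 Y121.663
G1 X28.070 Y114.392
G1 X30.018 Y107.121
G1 X35.341 Y101.798
G1 X42.612 Y99.850
G1 X49.883 Y101.798
G1 X55.206 Y107.121
G1 X57.154 Y114.392
M5
G00 X0.000 Y0.000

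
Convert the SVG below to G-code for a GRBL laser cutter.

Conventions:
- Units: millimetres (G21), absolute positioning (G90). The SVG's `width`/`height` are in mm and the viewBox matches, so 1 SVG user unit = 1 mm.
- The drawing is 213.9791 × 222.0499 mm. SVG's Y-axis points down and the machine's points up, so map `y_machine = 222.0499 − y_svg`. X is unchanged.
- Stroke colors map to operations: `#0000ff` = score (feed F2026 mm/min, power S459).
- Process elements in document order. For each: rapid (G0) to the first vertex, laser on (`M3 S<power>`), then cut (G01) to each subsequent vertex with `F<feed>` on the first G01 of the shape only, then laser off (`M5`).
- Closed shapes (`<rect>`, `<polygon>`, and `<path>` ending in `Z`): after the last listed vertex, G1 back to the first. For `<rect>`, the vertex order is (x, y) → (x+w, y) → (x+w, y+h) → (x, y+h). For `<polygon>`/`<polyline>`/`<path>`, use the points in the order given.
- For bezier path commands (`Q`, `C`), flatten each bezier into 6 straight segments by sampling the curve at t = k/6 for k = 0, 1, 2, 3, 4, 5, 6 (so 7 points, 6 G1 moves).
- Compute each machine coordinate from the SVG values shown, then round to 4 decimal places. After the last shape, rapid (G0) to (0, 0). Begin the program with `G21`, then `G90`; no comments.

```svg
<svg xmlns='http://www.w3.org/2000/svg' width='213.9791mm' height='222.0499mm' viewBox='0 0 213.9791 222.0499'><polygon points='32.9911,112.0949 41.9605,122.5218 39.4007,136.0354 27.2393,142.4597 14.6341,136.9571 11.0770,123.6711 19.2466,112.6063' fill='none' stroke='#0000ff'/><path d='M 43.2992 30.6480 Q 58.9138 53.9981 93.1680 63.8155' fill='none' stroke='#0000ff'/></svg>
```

G21
G90
G0 X32.9911 Y109.9550
M3 S459
G01 X41.9605 Y99.5281 F2026
G01 X39.4007 Y86.0145
G01 X27.2393 Y79.5902
G01 X14.6341 Y85.0928
G01 X11.0770 Y98.3788
G01 X19.2466 Y109.4436
G01 X32.9911 Y109.9550
M5
G0 X43.2992 Y191.4019
M3 S459
G01 X49.0218 Y183.9944 F2026
G01 X55.7800 Y177.3388
G01 X63.5737 Y171.4350
G01 X72.4029 Y166.2830
G01 X82.2677 Y161.8828
G01 X93.1680 Y158.2344
M5
G0 X0.0000 Y0.0000

viewBox `0 0 213.9791 222.0499` with mm width/height → 1 unit = 1 mm. Flip: y_m = 222.0499 − y_svg.

**Shape 1** — `<polygon>` regular polygon, stroke `#0000ff` → score (S459, F2026). Machine vertices: (32.9911,109.9550) → (41.9605,99.5281) → (39.4007,86.0145) → (27.2393,79.5902) → (14.6341,85.0928) → (11.0770,98.3788) → (19.2466,109.4436) → (32.9911,109.9550). Closed: final G1 returns to the first vertex.

**Shape 2** — `<path>` quadratic bezier, stroke `#0000ff` → score (S459, F2026). Control points (SVG): P0=(43.2992,30.6480), P1=(58.9138,53.9981), P2=(93.1680,63.8155); sampled at t=k/6. Machine vertices: (43.2992,191.4019) → (49.0218,183.9944) → (55.7800,177.3388) → (63.5737,171.4350) → (72.4029,166.2830) → (82.2677,161.8828) → (93.1680,158.2344). Open path.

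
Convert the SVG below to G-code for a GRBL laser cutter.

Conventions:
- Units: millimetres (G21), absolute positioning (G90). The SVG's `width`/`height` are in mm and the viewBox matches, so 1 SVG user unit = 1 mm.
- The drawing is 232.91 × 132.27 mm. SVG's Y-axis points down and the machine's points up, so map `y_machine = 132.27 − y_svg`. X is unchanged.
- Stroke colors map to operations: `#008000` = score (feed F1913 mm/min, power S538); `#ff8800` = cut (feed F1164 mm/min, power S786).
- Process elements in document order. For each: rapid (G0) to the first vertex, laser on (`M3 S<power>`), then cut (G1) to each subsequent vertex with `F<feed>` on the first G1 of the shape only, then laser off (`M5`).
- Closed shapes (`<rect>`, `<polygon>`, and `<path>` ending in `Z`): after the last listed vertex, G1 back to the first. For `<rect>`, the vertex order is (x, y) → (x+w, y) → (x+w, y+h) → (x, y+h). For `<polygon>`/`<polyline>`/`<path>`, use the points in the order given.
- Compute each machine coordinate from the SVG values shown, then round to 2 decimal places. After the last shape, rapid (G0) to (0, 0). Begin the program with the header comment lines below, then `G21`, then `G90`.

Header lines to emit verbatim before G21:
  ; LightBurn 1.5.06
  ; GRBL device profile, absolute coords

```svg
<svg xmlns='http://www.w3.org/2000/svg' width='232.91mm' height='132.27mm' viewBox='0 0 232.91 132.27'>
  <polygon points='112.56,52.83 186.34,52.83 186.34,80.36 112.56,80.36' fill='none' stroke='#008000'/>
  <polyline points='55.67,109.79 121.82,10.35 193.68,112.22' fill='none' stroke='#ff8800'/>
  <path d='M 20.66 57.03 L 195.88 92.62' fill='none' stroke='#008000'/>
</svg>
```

1 u = 1 mm; y_m = 132.27 − y.

[1] `<polygon>` rectangle, #008000→score S538 F1913: (112.56,79.44) → (186.34,79.44) → (186.34,51.91) → (112.56,51.91) → (112.56,79.44) (closed)

[2] `<polyline>` open polyline, #ff8800→cut S786 F1164: (55.67,22.48) → (121.82,121.92) → (193.68,20.05)

[3] `<path>` line segment, #008000→score S538 F1913: (20.66,75.24) → (195.88,39.65)

; LightBurn 1.5.06
; GRBL device profile, absolute coords
G21
G90
G0 X112.56 Y79.44
M3 S538
G1 X186.34 Y79.44 F1913
G1 X186.34 Y51.91
G1 X112.56 Y51.91
G1 X112.56 Y79.44
M5
G0 X55.67 Y22.48
M3 S786
G1 X121.82 Y121.92 F1164
G1 X193.68 Y20.05
M5
G0 X20.66 Y75.24
M3 S538
G1 X195.88 Y39.65 F1913
M5
G0 X0.00 Y0.00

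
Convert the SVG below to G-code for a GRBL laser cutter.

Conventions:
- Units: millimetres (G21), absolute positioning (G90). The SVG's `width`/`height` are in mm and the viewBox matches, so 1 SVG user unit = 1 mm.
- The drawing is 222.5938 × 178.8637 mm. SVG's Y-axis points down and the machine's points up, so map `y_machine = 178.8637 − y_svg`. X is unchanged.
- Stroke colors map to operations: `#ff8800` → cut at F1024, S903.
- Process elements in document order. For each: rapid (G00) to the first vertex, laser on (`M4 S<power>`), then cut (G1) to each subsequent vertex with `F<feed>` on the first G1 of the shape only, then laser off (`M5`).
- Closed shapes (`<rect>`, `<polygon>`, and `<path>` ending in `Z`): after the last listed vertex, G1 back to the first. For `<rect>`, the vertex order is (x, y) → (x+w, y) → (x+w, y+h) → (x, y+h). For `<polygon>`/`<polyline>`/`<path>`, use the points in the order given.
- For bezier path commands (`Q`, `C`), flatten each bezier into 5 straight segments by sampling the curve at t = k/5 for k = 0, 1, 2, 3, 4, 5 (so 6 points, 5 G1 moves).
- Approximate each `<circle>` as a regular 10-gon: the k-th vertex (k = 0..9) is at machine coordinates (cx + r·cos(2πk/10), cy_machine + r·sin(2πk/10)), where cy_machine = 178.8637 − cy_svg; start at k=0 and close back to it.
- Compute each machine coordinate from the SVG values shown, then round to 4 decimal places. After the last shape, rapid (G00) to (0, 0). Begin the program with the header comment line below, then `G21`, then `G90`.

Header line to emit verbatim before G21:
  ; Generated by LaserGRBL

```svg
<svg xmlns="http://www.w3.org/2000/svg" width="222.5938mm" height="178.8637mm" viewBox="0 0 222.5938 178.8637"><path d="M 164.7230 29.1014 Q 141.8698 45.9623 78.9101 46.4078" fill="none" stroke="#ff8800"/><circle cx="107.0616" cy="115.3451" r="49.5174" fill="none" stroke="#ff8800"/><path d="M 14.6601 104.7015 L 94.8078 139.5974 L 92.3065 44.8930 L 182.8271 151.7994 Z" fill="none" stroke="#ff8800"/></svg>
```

; Generated by LaserGRBL
G21
G90
G00 X164.7230 Y149.7623
M4 S903
G1 X153.9775 Y143.6746 F1024
G1 X140.0234 Y138.9000
G1 X122.8608 Y135.4388
G1 X102.4897 Y133.2907
G1 X78.9101 Y132.4559
M5
G00 X156.5790 Y63.5186
M4 S903
G1 X147.1220 Y92.6242 F1024
G1 X122.3633 Y110.6124
G1 X91.7599 Y110.6124
G1 X67.0012 Y92.6242
G1 X57.5442 Y63.5186
G1 X67.0012 Y34.4130
G1 X91.7599 Y16.4248
G1 X122.3633 Y16.4248
G1 X147.1220 Y34.4130
G1 X156.5790 Y63.5186
M5
G00 X14.6601 Y74.1622
M4 S903
G1 X94.8078 Y39.2663 F1024
G1 X92.3065 Y133.9707
G1 X182.8271 Y27.0643
G1 X14.6601 Y74.1622
M5
G00 X0.0000 Y0.0000

1 u = 1 mm; y_m = 178.8637 − y.

[1] `<path>` quadratic bezier, #ff8800→cut S903 F1024: (164.7230,149.7623) → (153.9775,143.6746) → (140.0234,138.9000) → (122.8608,135.4388) → (102.4897,133.2907) → (78.9101,132.4559)

[2] `<circle>` circle, #ff8800→cut S903 F1024: (156.5790,63.5186) → (147.1220,92.6242) → (122.3633,110.6124) → (91.7599,110.6124) → (67.0012,92.6242) → (57.5442,63.5186) → (67.0012,34.4130) → (91.7599,16.4248) → (122.3633,16.4248) → (147.1220,34.4130) → (156.5790,63.5186) (closed)

[3] `<path>` closed polygon, #ff8800→cut S903 F1024: (14.6601,74.1622) → (94.8078,39.2663) → (92.3065,133.9707) → (182.8271,27.0643) → (14.6601,74.1622) (closed)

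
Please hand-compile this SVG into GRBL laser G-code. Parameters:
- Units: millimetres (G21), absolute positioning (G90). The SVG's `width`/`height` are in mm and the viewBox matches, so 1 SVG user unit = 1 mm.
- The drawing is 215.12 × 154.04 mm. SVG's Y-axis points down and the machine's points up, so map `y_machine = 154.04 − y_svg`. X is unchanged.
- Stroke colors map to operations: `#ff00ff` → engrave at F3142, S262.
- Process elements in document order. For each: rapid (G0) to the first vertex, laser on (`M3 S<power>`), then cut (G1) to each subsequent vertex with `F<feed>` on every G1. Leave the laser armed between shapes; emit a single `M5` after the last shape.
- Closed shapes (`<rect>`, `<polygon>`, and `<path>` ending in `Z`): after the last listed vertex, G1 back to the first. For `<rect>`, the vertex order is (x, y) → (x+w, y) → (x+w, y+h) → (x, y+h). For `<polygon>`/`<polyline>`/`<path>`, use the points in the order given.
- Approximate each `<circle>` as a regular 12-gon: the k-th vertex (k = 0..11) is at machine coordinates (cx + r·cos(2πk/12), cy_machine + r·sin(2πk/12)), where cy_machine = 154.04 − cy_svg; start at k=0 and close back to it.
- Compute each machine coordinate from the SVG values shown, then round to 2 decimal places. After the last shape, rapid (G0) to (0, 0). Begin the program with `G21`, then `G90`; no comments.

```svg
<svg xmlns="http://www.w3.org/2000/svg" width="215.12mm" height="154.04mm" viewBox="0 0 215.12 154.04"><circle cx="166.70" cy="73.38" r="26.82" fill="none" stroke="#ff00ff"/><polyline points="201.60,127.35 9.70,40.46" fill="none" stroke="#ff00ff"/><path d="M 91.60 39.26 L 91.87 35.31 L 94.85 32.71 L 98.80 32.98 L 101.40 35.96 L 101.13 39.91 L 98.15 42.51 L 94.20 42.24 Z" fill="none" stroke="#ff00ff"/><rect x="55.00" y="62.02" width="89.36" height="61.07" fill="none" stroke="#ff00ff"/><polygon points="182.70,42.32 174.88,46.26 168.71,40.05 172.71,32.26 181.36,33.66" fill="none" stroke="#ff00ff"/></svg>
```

Since the viewBox matches the mm dimensions, user units are millimetres directly. The only transform is the Y-flip y_m = 154.04 − y_svg.

Shape 1 is a circle drawn with `<circle>`. Its stroke #ff00ff means engrave at S262, F3142. After flipping Y the toolpath is (193.52,80.66) → (189.93,94.07) → (180.11,103.89) → (166.70,107.48) → (153.29,103.89) → (143.47,94.07) → (139.88,80.66) → (143.47,67.25) → (153.29,57.43) → (166.70,53.84) → (180.11,57.43) → (189.93,67.25) → (193.52,80.66), returning to the start.

Shape 2 is a line segment drawn with `<polyline>`. Its stroke #ff00ff means engrave at S262, F3142. After flipping Y the toolpath is (201.60,26.69) → (9.70,113.58).

Shape 3 is a regular polygon drawn with `<path>`. Its stroke #ff00ff means engrave at S262, F3142. After flipping Y the toolpath is (91.60,114.78) → (91.87,118.73) → (94.85,121.33) → (98.80,121.06) → (101.40,118.08) → (101.13,114.13) → (98.15,111.53) → (94.20,111.80) → (91.60,114.78), returning to the start.

Shape 4 is a rectangle drawn with `<rect>`. Its stroke #ff00ff means engrave at S262, F3142. After flipping Y the toolpath is (55.00,92.02) → (144.36,92.02) → (144.36,30.95) → (55.00,30.95) → (55.00,92.02), returning to the start.

Shape 5 is a regular polygon drawn with `<polygon>`. Its stroke #ff00ff means engrave at S262, F3142. After flipping Y the toolpath is (182.70,111.72) → (174.88,107.78) → (168.71,113.99) → (172.71,121.78) → (181.36,120.38) → (182.70,111.72), returning to the start.

G21
G90
G0 X193.52 Y80.66
M3 S262
G1 X189.93 Y94.07 F3142
G1 X180.11 Y103.89 F3142
G1 X166.70 Y107.48 F3142
G1 X153.29 Y103.89 F3142
G1 X143.47 Y94.07 F3142
G1 X139.88 Y80.66 F3142
G1 X143.47 Y67.25 F3142
G1 X153.29 Y57.43 F3142
G1 X166.70 Y53.84 F3142
G1 X180.11 Y57.43 F3142
G1 X189.93 Y67.25 F3142
G1 X193.52 Y80.66 F3142
G0 X201.60 Y26.69
M3 S262
G1 X9.70 Y113.58 F3142
G0 X91.60 Y114.78
M3 S262
G1 X91.87 Y118.73 F3142
G1 X94.85 Y121.33 F3142
G1 X98.80 Y121.06 F3142
G1 X101.40 Y118.08 F3142
G1 X101.13 Y114.13 F3142
G1 X98.15 Y111.53 F3142
G1 X94.20 Y111.80 F3142
G1 X91.60 Y114.78 F3142
G0 X55.00 Y92.02
M3 S262
G1 X144.36 Y92.02 F3142
G1 X144.36 Y30.95 F3142
G1 X55.00 Y30.95 F3142
G1 X55.00 Y92.02 F3142
G0 X182.70 Y111.72
M3 S262
G1 X174.88 Y107.78 F3142
G1 X168.71 Y113.99 F3142
G1 X172.71 Y121.78 F3142
G1 X181.36 Y120.38 F3142
G1 X182.70 Y111.72 F3142
M5
G0 X0.00 Y0.00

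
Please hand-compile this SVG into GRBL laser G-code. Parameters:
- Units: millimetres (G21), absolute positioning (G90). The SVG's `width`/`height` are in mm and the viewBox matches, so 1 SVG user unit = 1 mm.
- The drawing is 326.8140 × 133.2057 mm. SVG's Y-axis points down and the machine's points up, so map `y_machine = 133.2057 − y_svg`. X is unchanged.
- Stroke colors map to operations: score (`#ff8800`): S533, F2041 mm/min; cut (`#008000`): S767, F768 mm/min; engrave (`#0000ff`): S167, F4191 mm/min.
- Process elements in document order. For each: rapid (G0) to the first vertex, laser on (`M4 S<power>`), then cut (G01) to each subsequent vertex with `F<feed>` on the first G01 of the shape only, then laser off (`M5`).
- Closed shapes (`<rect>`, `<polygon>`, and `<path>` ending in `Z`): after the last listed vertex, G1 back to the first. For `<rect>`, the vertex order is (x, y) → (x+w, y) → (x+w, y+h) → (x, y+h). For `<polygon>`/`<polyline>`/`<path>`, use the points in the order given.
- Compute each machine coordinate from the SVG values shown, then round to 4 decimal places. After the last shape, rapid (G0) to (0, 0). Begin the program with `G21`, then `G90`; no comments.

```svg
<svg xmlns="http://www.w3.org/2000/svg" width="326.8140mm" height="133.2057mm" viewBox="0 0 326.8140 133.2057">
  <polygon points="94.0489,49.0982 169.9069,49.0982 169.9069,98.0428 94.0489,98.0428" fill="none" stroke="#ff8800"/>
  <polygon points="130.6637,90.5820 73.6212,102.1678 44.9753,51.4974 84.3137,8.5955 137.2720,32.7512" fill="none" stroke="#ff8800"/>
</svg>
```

G21
G90
G0 X94.0489 Y84.1075
M4 S533
G01 X169.9069 Y84.1075 F2041
G01 X169.9069 Y35.1629
G01 X94.0489 Y35.1629
G01 X94.0489 Y84.1075
M5
G0 X130.6637 Y42.6237
M4 S533
G01 X73.6212 Y31.0379 F2041
G01 X44.9753 Y81.7083
G01 X84.3137 Y124.6102
G01 X137.2720 Y100.4545
G01 X130.6637 Y42.6237
M5
G0 X0.0000 Y0.0000

viewBox `0 0 326.8140 133.2057` with mm width/height → 1 unit = 1 mm. Flip: y_m = 133.2057 − y_svg.

**Shape 1** — `<polygon>` rectangle, stroke `#ff8800` → score (S533, F2041). Machine vertices: (94.0489,84.1075) → (169.9069,84.1075) → (169.9069,35.1629) → (94.0489,35.1629) → (94.0489,84.1075). Closed: final G1 returns to the first vertex.

**Shape 2** — `<polygon>` regular polygon, stroke `#ff8800` → score (S533, F2041). Machine vertices: (130.6637,42.6237) → (73.6212,31.0379) → (44.9753,81.7083) → (84.3137,124.6102) → (137.2720,100.4545) → (130.6637,42.6237). Closed: final G1 returns to the first vertex.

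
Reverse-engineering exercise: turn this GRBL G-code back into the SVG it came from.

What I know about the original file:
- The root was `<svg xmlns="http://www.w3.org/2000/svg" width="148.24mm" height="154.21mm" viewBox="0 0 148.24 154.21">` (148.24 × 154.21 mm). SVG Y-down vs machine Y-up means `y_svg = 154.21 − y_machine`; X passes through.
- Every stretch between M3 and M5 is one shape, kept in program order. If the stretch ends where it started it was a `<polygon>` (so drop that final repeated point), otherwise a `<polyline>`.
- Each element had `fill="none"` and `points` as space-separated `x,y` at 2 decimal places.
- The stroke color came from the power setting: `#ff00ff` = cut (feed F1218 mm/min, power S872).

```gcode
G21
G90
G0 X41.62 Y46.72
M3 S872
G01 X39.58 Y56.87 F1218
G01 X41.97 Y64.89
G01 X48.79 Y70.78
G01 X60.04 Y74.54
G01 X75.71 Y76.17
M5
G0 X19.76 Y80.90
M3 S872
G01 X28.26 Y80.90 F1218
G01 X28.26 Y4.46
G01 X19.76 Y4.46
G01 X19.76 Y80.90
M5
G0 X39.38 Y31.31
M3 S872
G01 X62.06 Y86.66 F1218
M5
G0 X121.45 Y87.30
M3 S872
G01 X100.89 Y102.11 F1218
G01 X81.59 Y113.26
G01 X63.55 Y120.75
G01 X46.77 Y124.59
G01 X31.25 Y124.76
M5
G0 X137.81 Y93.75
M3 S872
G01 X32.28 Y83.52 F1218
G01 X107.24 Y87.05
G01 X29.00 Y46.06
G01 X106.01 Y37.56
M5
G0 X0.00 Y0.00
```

<svg xmlns="http://www.w3.org/2000/svg" width="148.24mm" height="154.21mm" viewBox="0 0 148.24 154.21">
  <polyline points="41.62,107.49 39.58,97.34 41.97,89.32 48.79,83.43 60.04,79.67 75.71,78.04" fill="none" stroke="#ff00ff"/>
  <polygon points="19.76,73.31 28.26,73.31 28.26,149.75 19.76,149.75" fill="none" stroke="#ff00ff"/>
  <polyline points="39.38,122.90 62.06,67.55" fill="none" stroke="#ff00ff"/>
  <polyline points="121.45,66.91 100.89,52.10 81.59,40.95 63.55,33.46 46.77,29.62 31.25,29.45" fill="none" stroke="#ff00ff"/>
  <polyline points="137.81,60.46 32.28,70.69 107.24,67.16 29.00,108.15 106.01,116.65" fill="none" stroke="#ff00ff"/>
</svg>

y_svg = 154.21 − y_m. Every run uses S872, so all elements get stroke `#ff00ff` (cut).

[1] open run; points: 41.62,107.49 39.58,97.34 41.97,89.32 48.79,83.43 60.04,79.67 75.71,78.04

[2] closed run; points: 19.76,73.31 28.26,73.31 28.26,149.75 19.76,149.75

[3] open run; points: 39.38,122.90 62.06,67.55

[4] open run; points: 121.45,66.91 100.89,52.10 81.59,40.95 63.55,33.46 46.77,29.62 31.25,29.45

[5] open run; points: 137.81,60.46 32.28,70.69 107.24,67.16 29.00,108.15 106.01,116.65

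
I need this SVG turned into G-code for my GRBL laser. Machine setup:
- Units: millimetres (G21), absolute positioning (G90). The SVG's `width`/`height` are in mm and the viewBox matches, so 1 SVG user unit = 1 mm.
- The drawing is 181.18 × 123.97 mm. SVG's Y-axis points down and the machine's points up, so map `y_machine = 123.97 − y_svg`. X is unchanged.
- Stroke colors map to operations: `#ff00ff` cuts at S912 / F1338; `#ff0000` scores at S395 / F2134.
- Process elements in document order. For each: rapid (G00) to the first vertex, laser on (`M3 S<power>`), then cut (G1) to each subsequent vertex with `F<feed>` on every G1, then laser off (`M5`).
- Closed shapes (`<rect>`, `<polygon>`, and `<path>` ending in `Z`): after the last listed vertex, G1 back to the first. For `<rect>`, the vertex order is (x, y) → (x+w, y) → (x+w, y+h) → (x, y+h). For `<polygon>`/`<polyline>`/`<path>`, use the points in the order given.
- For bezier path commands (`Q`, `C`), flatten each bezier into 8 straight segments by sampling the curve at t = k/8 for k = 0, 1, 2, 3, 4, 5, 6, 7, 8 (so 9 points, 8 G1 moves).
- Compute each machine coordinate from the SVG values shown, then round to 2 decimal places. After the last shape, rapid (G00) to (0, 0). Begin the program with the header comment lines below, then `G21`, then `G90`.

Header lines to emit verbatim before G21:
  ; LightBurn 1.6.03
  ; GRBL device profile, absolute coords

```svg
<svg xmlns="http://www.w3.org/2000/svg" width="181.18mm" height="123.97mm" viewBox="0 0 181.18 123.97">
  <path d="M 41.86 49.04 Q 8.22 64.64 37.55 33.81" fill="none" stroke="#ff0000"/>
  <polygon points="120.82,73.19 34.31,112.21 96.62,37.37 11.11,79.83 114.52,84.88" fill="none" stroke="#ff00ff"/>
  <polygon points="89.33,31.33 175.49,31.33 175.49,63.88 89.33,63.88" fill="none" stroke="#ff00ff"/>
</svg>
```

; LightBurn 1.6.03
; GRBL device profile, absolute coords
G21
G90
G00 X41.86 Y74.93
M3 S395
G1 X34.43 Y71.76 F2134
G1 X28.98 Y70.03 F2134
G1 X25.49 Y69.76 F2134
G1 X23.96 Y70.94 F2134
G1 X24.41 Y73.57 F2134
G1 X26.82 Y77.65 F2134
G1 X31.20 Y83.18 F2134
G1 X37.55 Y90.16 F2134
M5
G00 X120.82 Y50.78
M3 S912
G1 X34.31 Y11.76 F1338
G1 X96.62 Y86.60 F1338
G1 X11.11 Y44.14 F1338
G1 X114.52 Y39.09 F1338
G1 X120.82 Y50.78 F1338
M5
G00 X89.33 Y92.64
M3 S912
G1 X175.49 Y92.64 F1338
G1 X175.49 Y60.09 F1338
G1 X89.33 Y60.09 F1338
G1 X89.33 Y92.64 F1338
M5
G00 X0.00 Y0.00

1 u = 1 mm; y_m = 123.97 − y.

[1] `<path>` quadratic bezier, #ff0000→score S395 F2134: (41.86,74.93) → (34.43,71.76) → (28.98,70.03) → (25.49,69.76) → (23.96,70.94) → (24.41,73.57) → (26.82,77.65) → (31.20,83.18) → (37.55,90.16)

[2] `<polygon>` closed polygon, #ff00ff→cut S912 F1338: (120.82,50.78) → (34.31,11.76) → (96.62,86.60) → (11.11,44.14) → (114.52,39.09) → (120.82,50.78) (closed)

[3] `<polygon>` rectangle, #ff00ff→cut S912 F1338: (89.33,92.64) → (175.49,92.64) → (175.49,60.09) → (89.33,60.09) → (89.33,92.64) (closed)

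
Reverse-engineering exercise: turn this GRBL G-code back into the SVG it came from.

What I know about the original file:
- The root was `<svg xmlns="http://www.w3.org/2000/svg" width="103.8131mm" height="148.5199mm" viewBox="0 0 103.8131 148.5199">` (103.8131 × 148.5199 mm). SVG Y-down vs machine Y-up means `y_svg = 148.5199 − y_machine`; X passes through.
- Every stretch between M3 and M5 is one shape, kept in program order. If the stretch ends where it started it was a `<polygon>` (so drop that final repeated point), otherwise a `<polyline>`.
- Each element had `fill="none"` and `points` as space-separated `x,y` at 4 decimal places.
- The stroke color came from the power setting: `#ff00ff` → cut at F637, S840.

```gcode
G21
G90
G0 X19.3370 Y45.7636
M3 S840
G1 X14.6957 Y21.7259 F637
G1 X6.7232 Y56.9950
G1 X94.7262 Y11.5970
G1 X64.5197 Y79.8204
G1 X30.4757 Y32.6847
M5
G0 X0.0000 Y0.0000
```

Machine Y-up, SVG Y-down with viewBox height 148.5199, so y_svg = 148.5199 − y_machine; X carries over. Every run uses S840, so all elements get stroke `#ff00ff` (cut).

Run 1: The run is open, so emit a `<polyline>` with points (Y-flipped): 19.3370,102.7563 14.6957,126.7940 6.7232,91.5249 94.7262,136.9229 64.5197,68.6995 30.4757,115.8352.

<svg xmlns="http://www.w3.org/2000/svg" width="103.8131mm" height="148.5199mm" viewBox="0 0 103.8131 148.5199">
  <polyline points="19.3370,102.7563 14.6957,126.7940 6.7232,91.5249 94.7262,136.9229 64.5197,68.6995 30.4757,115.8352" fill="none" stroke="#ff00ff"/>
</svg>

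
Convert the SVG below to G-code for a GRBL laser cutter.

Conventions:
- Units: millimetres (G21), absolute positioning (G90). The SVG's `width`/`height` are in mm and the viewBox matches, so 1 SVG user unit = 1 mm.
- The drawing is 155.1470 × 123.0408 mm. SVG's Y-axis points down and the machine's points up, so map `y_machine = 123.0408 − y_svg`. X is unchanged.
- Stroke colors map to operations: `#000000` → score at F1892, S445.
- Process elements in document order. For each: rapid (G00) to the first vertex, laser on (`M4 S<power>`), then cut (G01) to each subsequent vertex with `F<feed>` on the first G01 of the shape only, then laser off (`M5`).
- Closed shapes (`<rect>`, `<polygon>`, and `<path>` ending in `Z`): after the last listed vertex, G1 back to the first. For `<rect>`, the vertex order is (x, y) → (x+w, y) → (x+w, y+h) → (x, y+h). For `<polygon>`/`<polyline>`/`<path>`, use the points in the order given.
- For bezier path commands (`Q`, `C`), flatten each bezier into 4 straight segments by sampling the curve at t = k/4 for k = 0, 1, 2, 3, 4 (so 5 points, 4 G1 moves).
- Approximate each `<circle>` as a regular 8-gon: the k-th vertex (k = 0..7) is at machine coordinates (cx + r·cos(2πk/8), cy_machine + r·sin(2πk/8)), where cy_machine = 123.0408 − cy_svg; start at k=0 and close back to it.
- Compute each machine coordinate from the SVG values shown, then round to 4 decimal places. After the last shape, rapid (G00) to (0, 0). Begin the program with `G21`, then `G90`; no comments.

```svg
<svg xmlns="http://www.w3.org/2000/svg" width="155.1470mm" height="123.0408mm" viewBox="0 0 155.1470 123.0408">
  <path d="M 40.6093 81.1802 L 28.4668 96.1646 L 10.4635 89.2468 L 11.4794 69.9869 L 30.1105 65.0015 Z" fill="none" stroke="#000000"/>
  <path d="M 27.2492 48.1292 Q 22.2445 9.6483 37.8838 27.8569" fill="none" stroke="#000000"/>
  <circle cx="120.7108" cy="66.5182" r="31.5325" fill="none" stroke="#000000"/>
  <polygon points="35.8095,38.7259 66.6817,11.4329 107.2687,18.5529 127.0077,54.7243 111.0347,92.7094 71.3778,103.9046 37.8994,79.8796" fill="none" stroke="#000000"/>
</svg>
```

G21
G90
G00 X40.6093 Y41.8606
M4 S445
G01 X28.4668 Y26.8762 F1892
G01 X10.4635 Y33.7940
G01 X11.4794 Y53.0539
G01 X30.1105 Y58.0393
G01 X40.6093 Y41.8606
M5
G00 X27.2492 Y74.9116
M4 S445
G01 X26.0371 Y90.6090 F1892
G01 X27.4055 Y99.2201
G01 X31.3544 Y100.7451
G01 X37.8838 Y95.1839
M5
G00 X152.2433 Y56.5226
M4 S445
G01 X143.0076 Y78.8194 F1892
G01 X120.7108 Y88.0551
G01 X98.4140 Y78.8194
G01 X89.1783 Y56.5226
G01 X98.4140 Y34.2258
G01 X120.7108 Y24.9901
G01 X143.0076 Y34.2258
G01 X152.2433 Y56.5226
M5
G00 X35.8095 Y84.3149
M4 S445
G01 X66.6817 Y111.6079 F1892
G01 X107.2687 Y104.4879
G01 X127.0077 Y68.3165
G01 X111.0347 Y30.3314
G01 X71.3778 Y19.1362
G01 X37.8994 Y43.1612
G01 X35.8095 Y84.3149
M5
G00 X0.0000 Y0.0000

viewBox `0 0 155.1470 123.0408` with mm width/height → 1 unit = 1 mm. Flip: y_m = 123.0408 − y_svg.

**Shape 1** — `<path>` regular polygon, stroke `#000000` → score (S445, F1892). Machine vertices: (40.6093,41.8606) → (28.4668,26.8762) → (10.4635,33.7940) → (11.4794,53.0539) → (30.1105,58.0393) → (40.6093,41.8606). Closed: final G1 returns to the first vertex.

**Shape 2** — `<path>` quadratic bezier, stroke `#000000` → score (S445, F1892). Control points (SVG): P0=(27.2492,48.1292), P1=(22.2445,9.6483), P2=(37.8838,27.8569); sampled at t=k/4. Machine vertices: (27.2492,74.9116) → (26.0371,90.6090) → (27.4055,99.2201) → (31.3544,100.7451) → (37.8838,95.1839). Open path.

**Shape 3** — `<circle>` circle, stroke `#000000` → score (S445, F1892). Machine vertices: (152.2433,56.5226) → (143.0076,78.8194) → (120.7108,88.0551) → (98.4140,78.8194) → (89.1783,56.5226) → (98.4140,34.2258) → (120.7108,24.9901) → (143.0076,34.2258) → (152.2433,56.5226). Closed: final G1 returns to the first vertex.

**Shape 4** — `<polygon>` regular polygon, stroke `#000000` → score (S445, F1892). Machine vertices: (35.8095,84.3149) → (66.6817,111.6079) → (107.2687,104.4879) → (127.0077,68.3165) → (111.0347,30.3314) → (71.3778,19.1362) → (37.8994,43.1612) → (35.8095,84.3149). Closed: final G1 returns to the first vertex.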